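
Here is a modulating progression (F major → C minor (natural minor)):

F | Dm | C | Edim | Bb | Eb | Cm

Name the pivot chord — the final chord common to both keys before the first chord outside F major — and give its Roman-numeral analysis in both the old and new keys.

Chords diatonic to F major: F, Gm, Am, Bb, C, Dm, Edim.
Reading the progression, the first chord not in that set is Eb, so the modulation leaves F major there.
The chord immediately before Eb is Bb, which is diatonic to both keys: IV in F major and VII in C minor.

Bb — IV in F major, VII in C minor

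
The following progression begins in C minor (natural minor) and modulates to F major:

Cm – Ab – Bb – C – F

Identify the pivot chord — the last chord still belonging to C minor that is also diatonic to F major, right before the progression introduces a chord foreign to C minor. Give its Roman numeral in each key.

Chords diatonic to C minor: Cm, Ddim, Eb, Fm, Gm, Ab, Bb.
Reading the progression, the first chord not in that set is C, so the modulation leaves C minor there.
The chord immediately before C is Bb, which is diatonic to both keys: VII in C minor and IV in F major.

Bb — VII in C minor, IV in F major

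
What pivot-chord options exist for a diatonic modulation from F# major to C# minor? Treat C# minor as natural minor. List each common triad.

Triads in F# major: F# major (I), G# minor (ii), A# minor (iii), B major (IV), C# major (V), D# minor (vi), E# diminished (vii°).
Triads in C# minor (natural minor): C# minor (i), D# diminished (ii°), E major (III), F# minor (iv), G# minor (v), A major (VI), B major (VII).
Shared triads with their functions: G# minor (ii in F# major, v in C# minor); B major (IV in F# major, VII in C# minor).

G#m, B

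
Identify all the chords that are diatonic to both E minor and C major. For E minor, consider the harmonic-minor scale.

Triads in E minor (harmonic minor): E minor (i), F# diminished (ii°), G augmented (III+), A minor (iv), B major (V), C major (VI), D# diminished (vii°).
Triads in C major: C major (I), D minor (ii), E minor (iii), F major (IV), G major (V), A minor (vi), B diminished (vii°).
Shared triads with their functions: E minor (i in E minor, iii in C major); A minor (iv in E minor, vi in C major); C major (VI in E minor, I in C major).

Em, Am, C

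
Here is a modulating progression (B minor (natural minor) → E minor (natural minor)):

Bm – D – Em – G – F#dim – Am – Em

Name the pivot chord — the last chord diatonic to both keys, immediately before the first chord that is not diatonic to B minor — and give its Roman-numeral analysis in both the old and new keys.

Chords diatonic to B minor: Bm, C#dim, D, Em, F#m, G, A.
Reading the progression, the first chord not in that set is F#dim, so the modulation leaves B minor there.
The chord immediately before F#dim is G, which is diatonic to both keys: VI in B minor and III in E minor.

G — VI in B minor, III in E minor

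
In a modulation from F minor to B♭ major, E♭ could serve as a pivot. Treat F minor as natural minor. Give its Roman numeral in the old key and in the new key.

The scale of F minor (natural minor) is F G A♭ B♭ C D♭ E♭; E♭ is degree 7, and the triad built there (E♭-G-B♭) is major, so it is VII.
The scale of B♭ major is B♭ C D E♭ F G A; E♭ is degree 4, and the triad built there (E♭-G-B♭) is major, so it is IV.

VII in F minor; IV in B♭ major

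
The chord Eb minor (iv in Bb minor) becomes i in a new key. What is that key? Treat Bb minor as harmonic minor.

Eb minor

The numeral i denotes a minor triad on scale degree 1. With Eb on degree 1, the tonic of the new key is Eb.
Degree 1 carries a minor triad in minor keys, so the destination is Eb minor.
Check: the diatonic triads of Eb minor (natural minor) are Ebm (i), Fdim (ii°), Gb (III), Abm (iv), Bbm (v), Cb (VI), Db (VII) — Eb minor is indeed i.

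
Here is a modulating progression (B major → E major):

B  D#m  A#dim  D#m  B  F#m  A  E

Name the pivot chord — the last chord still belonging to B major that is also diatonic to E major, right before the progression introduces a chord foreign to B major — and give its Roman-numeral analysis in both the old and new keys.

B — I in B major, V in E major

Chords diatonic to B major: B, C#m, D#m, E, F#, G#m, A#dim.
Reading the progression, the first chord not in that set is F#m, so the modulation leaves B major there.
The chord immediately before F#m is B, which is diatonic to both keys: I in B major and V in E major.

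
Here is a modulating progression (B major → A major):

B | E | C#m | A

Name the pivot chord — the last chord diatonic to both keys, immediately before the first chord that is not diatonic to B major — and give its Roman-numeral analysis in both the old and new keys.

C#m — ii in B major, iii in A major

Chords diatonic to B major: B, C#m, D#m, E, F#, G#m, A#dim.
Reading the progression, the first chord not in that set is A, so the modulation leaves B major there.
The chord immediately before A is C#m, which is diatonic to both keys: ii in B major and iii in A major.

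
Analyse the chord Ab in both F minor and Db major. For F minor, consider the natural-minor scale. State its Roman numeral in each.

The scale of F minor (natural minor) is F G Ab Bb C Db Eb; Ab is degree 3, and the triad built there (Ab-C-Eb) is major, so it is III.
The scale of Db major is Db Eb F Gb Ab Bb C; Ab is degree 5, and the triad built there (Ab-C-Eb) is major, so it is V.

III in F minor; V in Db major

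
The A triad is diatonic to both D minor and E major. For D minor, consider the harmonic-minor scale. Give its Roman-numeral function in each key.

V in D minor; IV in E major

The scale of D minor (harmonic minor) is D E F G A Bb C#; A is degree 5, and the triad built there (A-C#-E) is major, so it is V.
The scale of E major is E F# G# A B C# D#; A is degree 4, and the triad built there (A-C#-E) is major, so it is IV.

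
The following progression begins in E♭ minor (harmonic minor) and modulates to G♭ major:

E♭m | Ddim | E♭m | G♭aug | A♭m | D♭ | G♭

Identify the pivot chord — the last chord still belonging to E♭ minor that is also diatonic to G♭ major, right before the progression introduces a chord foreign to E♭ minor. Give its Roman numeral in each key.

A♭m — iv in E♭ minor, ii in G♭ major

Chords diatonic to E♭ minor: E♭m, Fdim, G♭aug, A♭m, B♭, C♭, Ddim.
Reading the progression, the first chord not in that set is D♭, so the modulation leaves E♭ minor there.
The chord immediately before D♭ is A♭m, which is diatonic to both keys: iv in E♭ minor and ii in G♭ major.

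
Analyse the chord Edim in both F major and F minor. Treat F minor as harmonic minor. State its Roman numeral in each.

vii° in F major; vii° in F minor

The scale of F major is F G A Bb C D E; E is degree 7, and the triad built there (E-G-Bb) is diminished, so it is vii°.
The scale of F minor (harmonic minor) is F G Ab Bb C Db E; E is degree 7, and the triad built there (E-G-Bb) is diminished, so it is vii°.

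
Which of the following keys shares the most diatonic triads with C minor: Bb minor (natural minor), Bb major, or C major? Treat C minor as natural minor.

Bb major

Triads of C minor (natural minor): Cm (i), Ddim (ii°), Eb (III), Fm (iv), Gm (v), Ab (VI), Bb (VII).
Bb minor (natural minor) shares 2: Fm, Ab.
Bb major shares 4: Cm, Eb, Gm, Bb.
C major shares 0: none.
The most common triads (4) are shared with Bb major.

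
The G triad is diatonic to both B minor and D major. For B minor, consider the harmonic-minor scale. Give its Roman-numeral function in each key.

The scale of B minor (harmonic minor) is B C# D E F# G A#; G is degree 6, and the triad built there (G-B-D) is major, so it is VI.
The scale of D major is D E F# G A B C#; G is degree 4, and the triad built there (G-B-D) is major, so it is IV.

VI in B minor; IV in D major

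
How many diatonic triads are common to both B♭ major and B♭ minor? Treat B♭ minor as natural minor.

Diatonic triads of B♭ major: B♭ (I), Cm (ii), Dm (iii), E♭ (IV), F (V), Gm (vi), Adim (vii°).
Diatonic triads of B♭ minor (natural minor): B♭m (i), Cdim (ii°), D♭ (III), E♭m (iv), Fm (v), G♭ (VI), A♭ (VII).
No triad has the same root and quality in both keys.

0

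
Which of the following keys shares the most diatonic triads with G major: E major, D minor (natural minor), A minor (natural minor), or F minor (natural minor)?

A minor

Triads of G major: G (I), Am (ii), Bm (iii), C (IV), D (V), Em (vi), F#dim (vii°).
E major shares 0: none.
D minor (natural minor) shares 2: Am, C.
A minor (natural minor) shares 4: G, Am, C, Em.
F minor (natural minor) shares 0: none.
The most common triads (4) are shared with A minor.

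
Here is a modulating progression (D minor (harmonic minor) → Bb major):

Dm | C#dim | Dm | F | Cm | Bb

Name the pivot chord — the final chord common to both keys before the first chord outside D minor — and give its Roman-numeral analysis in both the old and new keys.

Dm — i in D minor, iii in Bb major

Chords diatonic to D minor: Dm, Edim, Faug, Gm, A, Bb, C#dim.
Reading the progression, the first chord not in that set is F, so the modulation leaves D minor there.
The chord immediately before F is Dm, which is diatonic to both keys: i in D minor and iii in Bb major.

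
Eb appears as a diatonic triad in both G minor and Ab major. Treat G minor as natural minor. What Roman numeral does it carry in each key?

VI in G minor; V in Ab major

The scale of G minor (natural minor) is G A Bb C D Eb F; Eb is degree 6, and the triad built there (Eb-G-Bb) is major, so it is VI.
The scale of Ab major is Ab Bb C Db Eb F G; Eb is degree 5, and the triad built there (Eb-G-Bb) is major, so it is V.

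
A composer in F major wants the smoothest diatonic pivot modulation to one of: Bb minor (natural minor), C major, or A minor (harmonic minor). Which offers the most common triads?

C major

Triads of F major: F major (I), G minor (ii), A minor (iii), Bb major (IV), C major (V), D minor (vi), E diminished (vii°).
Bb minor (natural minor) shares 0: none.
C major shares 4: F, Am, C, Dm.
A minor (harmonic minor) shares 3: F, Am, Dm.
The most common triads (4) are shared with C major.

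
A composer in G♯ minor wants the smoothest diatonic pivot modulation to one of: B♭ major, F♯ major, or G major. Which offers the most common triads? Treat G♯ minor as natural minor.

Triads of G♯ minor (natural minor): G♯ minor (i), A♯ diminished (ii°), B major (III), C♯ minor (iv), D♯ minor (v), E major (VI), F♯ major (VII).
B♭ major shares 0: none.
F♯ major shares 4: G♯m, B, D♯m, F♯.
G major shares 0: none.
The most common triads (4) are shared with F♯ major.

F♯ major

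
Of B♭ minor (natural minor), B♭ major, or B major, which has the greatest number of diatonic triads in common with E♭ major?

B♭ major

Triads of E♭ major: E♭ major (I), F minor (ii), G minor (iii), A♭ major (IV), B♭ major (V), C minor (vi), D diminished (vii°).
B♭ minor (natural minor) shares 2: Fm, A♭.
B♭ major shares 4: E♭, Gm, B♭, Cm.
B major shares 0: none.
The most common triads (4) are shared with B♭ major.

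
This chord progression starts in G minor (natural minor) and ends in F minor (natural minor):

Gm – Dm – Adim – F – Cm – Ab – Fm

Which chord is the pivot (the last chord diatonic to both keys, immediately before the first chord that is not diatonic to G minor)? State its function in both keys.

Cm — iv in G minor, v in F minor

Chords diatonic to G minor: Gm, Adim, Bb, Cm, Dm, Eb, F.
Reading the progression, the first chord not in that set is Ab, so the modulation leaves G minor there.
The chord immediately before Ab is Cm, which is diatonic to both keys: iv in G minor and v in F minor.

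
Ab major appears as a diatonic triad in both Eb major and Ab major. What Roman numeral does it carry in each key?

IV in Eb major; I in Ab major

The scale of Eb major is Eb F G Ab Bb C D; Ab is degree 4, and the triad built there (Ab-C-Eb) is major, so it is IV.
The scale of Ab major is Ab Bb C Db Eb F G; Ab is degree 1, and the triad built there (Ab-C-Eb) is major, so it is I.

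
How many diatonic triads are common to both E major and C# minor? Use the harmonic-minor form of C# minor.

Diatonic triads of E major: E (I), F#m (ii), G#m (iii), A (IV), B (V), C#m (vi), D#dim (vii°).
Diatonic triads of C# minor (harmonic minor): C#m (i), D#dim (ii°), Eaug (III+), F#m (iv), G# (V), A (VI), B#dim (vii°).
Matching root and quality in both lists: F#m, A, C#m, D#dim.
That gives 4 common triads.

4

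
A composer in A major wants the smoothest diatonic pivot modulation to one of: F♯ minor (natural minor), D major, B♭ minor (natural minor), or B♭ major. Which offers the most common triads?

F♯ minor

Triads of A major: A major (I), B minor (ii), C♯ minor (iii), D major (IV), E major (V), F♯ minor (vi), G♯ diminished (vii°).
F♯ minor (natural minor) shares 7: A, Bm, C♯m, D, E, F♯m, G♯dim.
D major shares 4: A, Bm, D, F♯m.
B♭ minor (natural minor) shares 0: none.
B♭ major shares 0: none.
The most common triads (7) are shared with F♯ minor.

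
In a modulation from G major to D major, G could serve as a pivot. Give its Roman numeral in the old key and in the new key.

The scale of G major is G A B C D E F♯; G is degree 1, and the triad built there (G-B-D) is major, so it is I.
The scale of D major is D E F♯ G A B C♯; G is degree 4, and the triad built there (G-B-D) is major, so it is IV.

I in G major; IV in D major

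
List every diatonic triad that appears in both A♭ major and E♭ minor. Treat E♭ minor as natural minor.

Triads in A♭ major: A♭ major (I), B♭ minor (ii), C minor (iii), D♭ major (IV), E♭ major (V), F minor (vi), G diminished (vii°).
Triads in E♭ minor (natural minor): E♭ minor (i), F diminished (ii°), G♭ major (III), A♭ minor (iv), B♭ minor (v), C♭ major (VI), D♭ major (VII).
Shared triads with their functions: B♭ minor (ii in A♭ major, v in E♭ minor); D♭ major (IV in A♭ major, VII in E♭ minor).

B♭m, D♭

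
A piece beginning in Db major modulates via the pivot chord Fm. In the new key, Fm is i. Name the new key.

F minor

The numeral i denotes a minor triad on scale degree 1. With F on degree 1, the tonic of the new key is F.
Degree 1 carries a minor triad in minor keys, so the destination is F minor.
Check: the diatonic triads of F minor (natural minor) are Fm (i), Gdim (ii°), Ab (III), Bbm (iv), Cm (v), Db (VI), Eb (VII) — Fm is indeed i.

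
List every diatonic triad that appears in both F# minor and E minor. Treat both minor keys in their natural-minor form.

Triads in F# minor (natural minor): F#m (i), G#dim (ii°), A (III), Bm (iv), C#m (v), D (VI), E (VII).
Triads in E minor (natural minor): Em (i), F#dim (ii°), G (III), Am (iv), Bm (v), C (VI), D (VII).
Shared triads with their functions: Bm (iv in F# minor, v in E minor); D (VI in F# minor, VII in E minor).

Bm, D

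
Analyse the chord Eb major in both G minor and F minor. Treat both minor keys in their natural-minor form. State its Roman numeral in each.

The scale of G minor (natural minor) is G A Bb C D Eb F; Eb is degree 6, and the triad built there (Eb-G-Bb) is major, so it is VI.
The scale of F minor (natural minor) is F G Ab Bb C Db Eb; Eb is degree 7, and the triad built there (Eb-G-Bb) is major, so it is VII.

VI in G minor; VII in F minor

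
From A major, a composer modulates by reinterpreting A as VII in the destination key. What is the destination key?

The numeral VII denotes a major triad on scale degree 7. With A on degree 7, the tonic of the new key is B.
Degree 7 carries a major triad in natural-minor keys, so the destination is B minor.
Check: the diatonic triads of B minor (natural minor) are Bm (i), C#dim (ii°), D (III), Em (iv), F#m (v), G (VI), A (VII) — A is indeed VII.

B minor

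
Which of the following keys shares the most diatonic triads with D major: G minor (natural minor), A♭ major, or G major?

Triads of D major: D (I), Em (ii), F♯m (iii), G (IV), A (V), Bm (vi), C♯dim (vii°).
G minor (natural minor) shares 0: none.
A♭ major shares 0: none.
G major shares 4: D, Em, G, Bm.
The most common triads (4) are shared with G major.

G major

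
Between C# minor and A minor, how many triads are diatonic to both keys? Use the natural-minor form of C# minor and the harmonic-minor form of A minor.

Diatonic triads of C# minor (natural minor): C#m (i), D#dim (ii°), E (III), F#m (iv), G#m (v), A (VI), B (VII).
Diatonic triads of A minor (harmonic minor): Am (i), Bdim (ii°), Caug (III+), Dm (iv), E (V), F (VI), G#dim (vii°).
Matching root and quality in both lists: E.
That gives 1 common triad.

1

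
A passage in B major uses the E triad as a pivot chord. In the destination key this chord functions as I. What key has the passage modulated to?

The numeral I denotes a major triad on scale degree 1. With E on degree 1, the tonic of the new key is E.
Degree 1 carries a major triad in major keys, so the destination is E major.
Check: the diatonic triads of E major are E (I), F#m (ii), G#m (iii), A (IV), B (V), C#m (vi), D#dim (vii°) — E is indeed I.

E major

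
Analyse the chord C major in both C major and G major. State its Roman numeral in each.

The scale of C major is C D E F G A B; C is degree 1, and the triad built there (C-E-G) is major, so it is I.
The scale of G major is G A B C D E F#; C is degree 4, and the triad built there (C-E-G) is major, so it is IV.

I in C major; IV in G major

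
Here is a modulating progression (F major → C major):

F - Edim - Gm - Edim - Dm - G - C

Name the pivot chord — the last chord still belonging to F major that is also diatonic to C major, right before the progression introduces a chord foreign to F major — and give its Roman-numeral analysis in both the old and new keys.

Chords diatonic to F major: F, Gm, Am, Bb, C, Dm, Edim.
Reading the progression, the first chord not in that set is G, so the modulation leaves F major there.
The chord immediately before G is Dm, which is diatonic to both keys: vi in F major and ii in C major.

Dm — vi in F major, ii in C major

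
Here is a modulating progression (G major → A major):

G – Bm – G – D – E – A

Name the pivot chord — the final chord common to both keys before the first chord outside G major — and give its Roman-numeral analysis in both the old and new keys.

Chords diatonic to G major: G, Am, Bm, C, D, Em, F♯dim.
Reading the progression, the first chord not in that set is E, so the modulation leaves G major there.
The chord immediately before E is D, which is diatonic to both keys: V in G major and IV in A major.

D — V in G major, IV in A major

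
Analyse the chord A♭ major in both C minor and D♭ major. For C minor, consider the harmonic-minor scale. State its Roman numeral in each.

VI in C minor; V in D♭ major

The scale of C minor (harmonic minor) is C D E♭ F G A♭ B; A♭ is degree 6, and the triad built there (A♭-C-E♭) is major, so it is VI.
The scale of D♭ major is D♭ E♭ F G♭ A♭ B♭ C; A♭ is degree 5, and the triad built there (A♭-C-E♭) is major, so it is V.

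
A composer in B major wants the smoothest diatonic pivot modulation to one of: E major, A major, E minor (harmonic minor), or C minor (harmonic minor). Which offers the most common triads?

E major

Triads of B major: B (I), C#m (ii), D#m (iii), E (IV), F# (V), G#m (vi), A#dim (vii°).
E major shares 4: B, C#m, E, G#m.
A major shares 2: C#m, E.
E minor (harmonic minor) shares 1: B.
C minor (harmonic minor) shares 0: none.
The most common triads (4) are shared with E major.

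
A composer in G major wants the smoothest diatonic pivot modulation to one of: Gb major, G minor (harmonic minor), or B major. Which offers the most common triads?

G minor

Triads of G major: G (I), Am (ii), Bm (iii), C (IV), D (V), Em (vi), F#dim (vii°).
Gb major shares 0: none.
G minor (harmonic minor) shares 2: D, F#dim.
B major shares 0: none.
The most common triads (2) are shared with G minor.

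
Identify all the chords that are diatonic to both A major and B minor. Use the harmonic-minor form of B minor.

Triads in A major: A (I), Bm (ii), C#m (iii), D (IV), E (V), F#m (vi), G#dim (vii°).
Triads in B minor (harmonic minor): Bm (i), C#dim (ii°), Daug (III+), Em (iv), F# (V), G (VI), A#dim (vii°).
Shared triads with their functions: Bm (ii in A major, i in B minor).

Bm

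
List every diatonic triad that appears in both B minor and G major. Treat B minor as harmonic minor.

Bm, Em, G

Triads in B minor (harmonic minor): Bm (i), C#dim (ii°), Daug (III+), Em (iv), F# (V), G (VI), A#dim (vii°).
Triads in G major: G (I), Am (ii), Bm (iii), C (IV), D (V), Em (vi), F#dim (vii°).
Shared triads with their functions: Bm (i in B minor, iii in G major); Em (iv in B minor, vi in G major); G (VI in B minor, I in G major).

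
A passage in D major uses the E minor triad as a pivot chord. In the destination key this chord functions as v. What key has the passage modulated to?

A minor

The numeral v denotes a minor triad on scale degree 5. With E on degree 5, the tonic of the new key is A.
Degree 5 carries a minor triad in natural-minor keys, so the destination is A minor.
Check: the diatonic triads of A minor (natural minor) are Am (i), Bdim (ii°), C (III), Dm (iv), Em (v), F (VI), G (VII) — E minor is indeed v.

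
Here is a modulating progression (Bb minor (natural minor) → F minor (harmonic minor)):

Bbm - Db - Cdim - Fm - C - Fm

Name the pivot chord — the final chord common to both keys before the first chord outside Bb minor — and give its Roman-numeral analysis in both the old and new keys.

Chords diatonic to Bb minor: Bbm, Cdim, Db, Ebm, Fm, Gb, Ab.
Reading the progression, the first chord not in that set is C, so the modulation leaves Bb minor there.
The chord immediately before C is Fm, which is diatonic to both keys: v in Bb minor and i in F minor.

Fm — v in Bb minor, i in F minor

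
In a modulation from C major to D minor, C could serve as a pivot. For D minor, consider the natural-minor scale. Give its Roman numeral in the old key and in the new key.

I in C major; VII in D minor

The scale of C major is C D E F G A B; C is degree 1, and the triad built there (C-E-G) is major, so it is I.
The scale of D minor (natural minor) is D E F G A B♭ C; C is degree 7, and the triad built there (C-E-G) is major, so it is VII.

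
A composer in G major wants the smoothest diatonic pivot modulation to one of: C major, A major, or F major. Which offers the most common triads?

Triads of G major: G major (I), A minor (ii), B minor (iii), C major (IV), D major (V), E minor (vi), F# diminished (vii°).
C major shares 4: G, Am, C, Em.
A major shares 2: Bm, D.
F major shares 2: Am, C.
The most common triads (4) are shared with C major.

C major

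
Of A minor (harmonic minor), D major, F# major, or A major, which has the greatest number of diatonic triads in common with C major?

Triads of C major: C (I), Dm (ii), Em (iii), F (IV), G (V), Am (vi), Bdim (vii°).
A minor (harmonic minor) shares 4: Dm, F, Am, Bdim.
D major shares 2: Em, G.
F# major shares 0: none.
A major shares 0: none.
The most common triads (4) are shared with A minor.

A minor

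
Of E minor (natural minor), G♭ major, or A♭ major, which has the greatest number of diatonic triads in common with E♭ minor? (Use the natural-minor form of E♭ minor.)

G♭ major

Triads of E♭ minor (natural minor): E♭m (i), Fdim (ii°), G♭ (III), A♭m (iv), B♭m (v), C♭ (VI), D♭ (VII).
E minor (natural minor) shares 0: none.
G♭ major shares 7: E♭m, Fdim, G♭, A♭m, B♭m, C♭, D♭.
A♭ major shares 2: B♭m, D♭.
The most common triads (7) are shared with G♭ major.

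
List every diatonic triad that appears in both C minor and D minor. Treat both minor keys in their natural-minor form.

Gm, Bb

Triads in C minor (natural minor): C minor (i), D diminished (ii°), Eb major (III), F minor (iv), G minor (v), Ab major (VI), Bb major (VII).
Triads in D minor (natural minor): D minor (i), E diminished (ii°), F major (III), G minor (iv), A minor (v), Bb major (VI), C major (VII).
Shared triads with their functions: G minor (v in C minor, iv in D minor); Bb major (VII in C minor, VI in D minor).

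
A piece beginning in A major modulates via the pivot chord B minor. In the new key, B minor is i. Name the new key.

B minor

The numeral i denotes a minor triad on scale degree 1. With B on degree 1, the tonic of the new key is B.
Degree 1 carries a minor triad in minor keys, so the destination is B minor.
Check: the diatonic triads of B minor (natural minor) are Bm (i), C#dim (ii°), D (III), Em (iv), F#m (v), G (VI), A (VII) — B minor is indeed i.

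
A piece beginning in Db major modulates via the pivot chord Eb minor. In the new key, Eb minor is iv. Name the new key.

Bb minor

The numeral iv denotes a minor triad on scale degree 4. With Eb on degree 4, the tonic of the new key is Bb.
Degree 4 carries a minor triad in minor keys, so the destination is Bb minor.
Check: the diatonic triads of Bb minor (natural minor) are Bbm (i), Cdim (ii°), Db (III), Ebm (iv), Fm (v), Gb (VI), Ab (VII) — Eb minor is indeed iv.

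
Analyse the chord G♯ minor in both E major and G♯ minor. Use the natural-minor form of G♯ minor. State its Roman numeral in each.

iii in E major; i in G♯ minor

The scale of E major is E F♯ G♯ A B C♯ D♯; G♯ is degree 3, and the triad built there (G♯-B-D♯) is minor, so it is iii.
The scale of G♯ minor (natural minor) is G♯ A♯ B C♯ D♯ E F♯; G♯ is degree 1, and the triad built there (G♯-B-D♯) is minor, so it is i.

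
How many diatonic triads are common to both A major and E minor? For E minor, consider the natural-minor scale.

Diatonic triads of A major: A major (I), B minor (ii), C# minor (iii), D major (IV), E major (V), F# minor (vi), G# diminished (vii°).
Diatonic triads of E minor (natural minor): E minor (i), F# diminished (ii°), G major (III), A minor (iv), B minor (v), C major (VI), D major (VII).
Matching root and quality in both lists: B minor, D major.
That gives 2 common triads.

2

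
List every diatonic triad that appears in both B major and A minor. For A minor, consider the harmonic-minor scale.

Triads in B major: B (I), C#m (ii), D#m (iii), E (IV), F# (V), G#m (vi), A#dim (vii°).
Triads in A minor (harmonic minor): Am (i), Bdim (ii°), Caug (III+), Dm (iv), E (V), F (VI), G#dim (vii°).
Shared triads with their functions: E (IV in B major, V in A minor).

E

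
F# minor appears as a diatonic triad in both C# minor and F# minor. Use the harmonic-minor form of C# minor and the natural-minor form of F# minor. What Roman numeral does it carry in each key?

iv in C# minor; i in F# minor

The scale of C# minor (harmonic minor) is C# D# E F# G# A B#; F# is degree 4, and the triad built there (F#-A-C#) is minor, so it is iv.
The scale of F# minor (natural minor) is F# G# A B C# D E; F# is degree 1, and the triad built there (F#-A-C#) is minor, so it is i.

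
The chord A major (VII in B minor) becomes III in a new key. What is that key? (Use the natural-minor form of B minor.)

F♯ minor

The numeral III denotes a major triad on scale degree 3. With A on degree 3, the tonic of the new key is F♯.
Degree 3 carries a major triad in natural-minor keys, so the destination is F♯ minor.
Check: the diatonic triads of F♯ minor (natural minor) are F♯m (i), G♯dim (ii°), A (III), Bm (iv), C♯m (v), D (VI), E (VII) — A major is indeed III.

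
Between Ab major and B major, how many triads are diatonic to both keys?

Diatonic triads of Ab major: Ab major (I), Bb minor (ii), C minor (iii), Db major (IV), Eb major (V), F minor (vi), G diminished (vii°).
Diatonic triads of B major: B major (I), C# minor (ii), D# minor (iii), E major (IV), F# major (V), G# minor (vi), A# diminished (vii°).
No triad has the same root and quality in both keys.

0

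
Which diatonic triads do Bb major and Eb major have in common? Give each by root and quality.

Bb, Cm, Eb, Gm

Triads in Bb major: Bb major (I), C minor (ii), D minor (iii), Eb major (IV), F major (V), G minor (vi), A diminished (vii°).
Triads in Eb major: Eb major (I), F minor (ii), G minor (iii), Ab major (IV), Bb major (V), C minor (vi), D diminished (vii°).
Shared triads with their functions: Bb major (I in Bb major, V in Eb major); C minor (ii in Bb major, vi in Eb major); Eb major (IV in Bb major, I in Eb major); G minor (vi in Bb major, iii in Eb major).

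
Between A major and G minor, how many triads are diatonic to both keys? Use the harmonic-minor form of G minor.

Diatonic triads of A major: A (I), Bm (ii), C♯m (iii), D (IV), E (V), F♯m (vi), G♯dim (vii°).
Diatonic triads of G minor (harmonic minor): Gm (i), Adim (ii°), B♭aug (III+), Cm (iv), D (V), E♭ (VI), F♯dim (vii°).
Matching root and quality in both lists: D.
That gives 1 common triad.

1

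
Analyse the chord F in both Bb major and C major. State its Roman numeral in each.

The scale of Bb major is Bb C D Eb F G A; F is degree 5, and the triad built there (F-A-C) is major, so it is V.
The scale of C major is C D E F G A B; F is degree 4, and the triad built there (F-A-C) is major, so it is IV.

V in Bb major; IV in C major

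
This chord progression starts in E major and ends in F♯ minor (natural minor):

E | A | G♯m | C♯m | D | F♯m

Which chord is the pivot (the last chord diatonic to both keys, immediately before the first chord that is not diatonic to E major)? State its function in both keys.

Chords diatonic to E major: E, F♯m, G♯m, A, B, C♯m, D♯dim.
Reading the progression, the first chord not in that set is D, so the modulation leaves E major there.
The chord immediately before D is C♯m, which is diatonic to both keys: vi in E major and v in F♯ minor.

C♯m — vi in E major, v in F♯ minor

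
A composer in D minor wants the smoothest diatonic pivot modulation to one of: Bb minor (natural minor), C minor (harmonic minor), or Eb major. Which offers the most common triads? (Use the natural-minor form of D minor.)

Eb major

Triads of D minor (natural minor): Dm (i), Edim (ii°), F (III), Gm (iv), Am (v), Bb (VI), C (VII).
Bb minor (natural minor) shares 0: none.
C minor (harmonic minor) shares 0: none.
Eb major shares 2: Gm, Bb.
The most common triads (2) are shared with Eb major.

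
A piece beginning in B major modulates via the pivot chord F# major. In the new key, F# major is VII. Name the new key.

The numeral VII denotes a major triad on scale degree 7. With F# on degree 7, the tonic of the new key is G#.
Degree 7 carries a major triad in natural-minor keys, so the destination is G# minor.
Check: the diatonic triads of G# minor (natural minor) are G#m (i), A#dim (ii°), B (III), C#m (iv), D#m (v), E (VI), F# (VII) — F# major is indeed VII.

G# minor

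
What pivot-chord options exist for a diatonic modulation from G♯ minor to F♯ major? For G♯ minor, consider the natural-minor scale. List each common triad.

G♯m, B, D♯m, F♯

Triads in G♯ minor (natural minor): G♯m (i), A♯dim (ii°), B (III), C♯m (iv), D♯m (v), E (VI), F♯ (VII).
Triads in F♯ major: F♯ (I), G♯m (ii), A♯m (iii), B (IV), C♯ (V), D♯m (vi), E♯dim (vii°).
Shared triads with their functions: G♯m (i in G♯ minor, ii in F♯ major); B (III in G♯ minor, IV in F♯ major); D♯m (v in G♯ minor, vi in F♯ major); F♯ (VII in G♯ minor, I in F♯ major).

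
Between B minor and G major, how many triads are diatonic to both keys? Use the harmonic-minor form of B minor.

Diatonic triads of B minor (harmonic minor): Bm (i), C♯dim (ii°), Daug (III+), Em (iv), F♯ (V), G (VI), A♯dim (vii°).
Diatonic triads of G major: G (I), Am (ii), Bm (iii), C (IV), D (V), Em (vi), F♯dim (vii°).
Matching root and quality in both lists: Bm, Em, G.
That gives 3 common triads.

3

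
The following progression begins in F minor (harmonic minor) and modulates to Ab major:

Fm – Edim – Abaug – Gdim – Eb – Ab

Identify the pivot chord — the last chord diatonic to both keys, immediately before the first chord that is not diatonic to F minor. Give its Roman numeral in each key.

Gdim — ii° in F minor, vii° in Ab major

Chords diatonic to F minor: Fm, Gdim, Abaug, Bbm, C, Db, Edim.
Reading the progression, the first chord not in that set is Eb, so the modulation leaves F minor there.
The chord immediately before Eb is Gdim, which is diatonic to both keys: ii° in F minor and vii° in Ab major.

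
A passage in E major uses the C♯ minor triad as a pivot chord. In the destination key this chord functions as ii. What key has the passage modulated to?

B major

The numeral ii denotes a minor triad on scale degree 2. With C♯ on degree 2, the tonic of the new key is B.
Degree 2 carries a minor triad in major keys, so the destination is B major.
Check: the diatonic triads of B major are B (I), C♯m (ii), D♯m (iii), E (IV), F♯ (V), G♯m (vi), A♯dim (vii°) — C♯ minor is indeed ii.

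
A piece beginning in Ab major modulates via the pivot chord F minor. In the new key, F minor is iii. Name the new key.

Db major

The numeral iii denotes a minor triad on scale degree 3. With F on degree 3, the tonic of the new key is Db.
Degree 3 carries a minor triad in major keys, so the destination is Db major.
Check: the diatonic triads of Db major are Db (I), Ebm (ii), Fm (iii), Gb (IV), Ab (V), Bbm (vi), Cdim (vii°) — F minor is indeed iii.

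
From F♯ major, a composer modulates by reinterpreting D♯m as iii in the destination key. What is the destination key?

The numeral iii denotes a minor triad on scale degree 3. With D♯ on degree 3, the tonic of the new key is B.
Degree 3 carries a minor triad in major keys, so the destination is B major.
Check: the diatonic triads of B major are B (I), C♯m (ii), D♯m (iii), E (IV), F♯ (V), G♯m (vi), A♯dim (vii°) — D♯m is indeed iii.

B major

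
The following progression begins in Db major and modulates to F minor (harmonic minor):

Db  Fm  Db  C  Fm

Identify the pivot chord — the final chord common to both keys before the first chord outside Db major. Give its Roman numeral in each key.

Chords diatonic to Db major: Db, Ebm, Fm, Gb, Ab, Bbm, Cdim.
Reading the progression, the first chord not in that set is C, so the modulation leaves Db major there.
The chord immediately before C is Db, which is diatonic to both keys: I in Db major and VI in F minor.

Db — I in Db major, VI in F minor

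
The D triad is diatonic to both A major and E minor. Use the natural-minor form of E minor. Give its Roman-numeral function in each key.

IV in A major; VII in E minor

The scale of A major is A B C♯ D E F♯ G♯; D is degree 4, and the triad built there (D-F♯-A) is major, so it is IV.
The scale of E minor (natural minor) is E F♯ G A B C D; D is degree 7, and the triad built there (D-F♯-A) is major, so it is VII.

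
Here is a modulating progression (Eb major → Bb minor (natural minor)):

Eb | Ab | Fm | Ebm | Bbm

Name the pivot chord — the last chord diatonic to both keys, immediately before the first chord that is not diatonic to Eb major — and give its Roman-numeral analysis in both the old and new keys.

Fm — ii in Eb major, v in Bb minor

Chords diatonic to Eb major: Eb, Fm, Gm, Ab, Bb, Cm, Ddim.
Reading the progression, the first chord not in that set is Ebm, so the modulation leaves Eb major there.
The chord immediately before Ebm is Fm, which is diatonic to both keys: ii in Eb major and v in Bb minor.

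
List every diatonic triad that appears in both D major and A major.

Triads in D major: D (I), Em (ii), F#m (iii), G (IV), A (V), Bm (vi), C#dim (vii°).
Triads in A major: A (I), Bm (ii), C#m (iii), D (IV), E (V), F#m (vi), G#dim (vii°).
Shared triads with their functions: D (I in D major, IV in A major); F#m (iii in D major, vi in A major); A (V in D major, I in A major); Bm (vi in D major, ii in A major).

D, F#m, A, Bm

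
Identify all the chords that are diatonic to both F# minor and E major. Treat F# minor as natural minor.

F#m, A, C#m, E

Triads in F# minor (natural minor): F#m (i), G#dim (ii°), A (III), Bm (iv), C#m (v), D (VI), E (VII).
Triads in E major: E (I), F#m (ii), G#m (iii), A (IV), B (V), C#m (vi), D#dim (vii°).
Shared triads with their functions: F#m (i in F# minor, ii in E major); A (III in F# minor, IV in E major); C#m (v in F# minor, vi in E major); E (VII in F# minor, I in E major).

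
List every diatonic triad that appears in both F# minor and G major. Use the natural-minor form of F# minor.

Triads in F# minor (natural minor): F#m (i), G#dim (ii°), A (III), Bm (iv), C#m (v), D (VI), E (VII).
Triads in G major: G (I), Am (ii), Bm (iii), C (IV), D (V), Em (vi), F#dim (vii°).
Shared triads with their functions: Bm (iv in F# minor, iii in G major); D (VI in F# minor, V in G major).

Bm, D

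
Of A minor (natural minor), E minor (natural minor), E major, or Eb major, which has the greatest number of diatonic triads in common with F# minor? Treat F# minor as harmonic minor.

Triads of F# minor (harmonic minor): F#m (i), G#dim (ii°), Aaug (III+), Bm (iv), C# (V), D (VI), E#dim (vii°).
A minor (natural minor) shares 0: none.
E minor (natural minor) shares 2: Bm, D.
E major shares 1: F#m.
Eb major shares 0: none.
The most common triads (2) are shared with E minor.

E minor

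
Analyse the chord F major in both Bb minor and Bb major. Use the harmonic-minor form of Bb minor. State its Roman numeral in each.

The scale of Bb minor (harmonic minor) is Bb C Db Eb F Gb A; F is degree 5, and the triad built there (F-A-C) is major, so it is V.
The scale of Bb major is Bb C D Eb F G A; F is degree 5, and the triad built there (F-A-C) is major, so it is V.

V in Bb minor; V in Bb major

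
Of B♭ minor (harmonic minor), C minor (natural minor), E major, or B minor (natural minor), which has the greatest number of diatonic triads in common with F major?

C minor

Triads of F major: F (I), Gm (ii), Am (iii), B♭ (IV), C (V), Dm (vi), Edim (vii°).
B♭ minor (harmonic minor) shares 1: F.
C minor (natural minor) shares 2: Gm, B♭.
E major shares 0: none.
B minor (natural minor) shares 0: none.
The most common triads (2) are shared with C minor.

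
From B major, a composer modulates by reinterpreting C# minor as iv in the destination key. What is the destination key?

The numeral iv denotes a minor triad on scale degree 4. With C# on degree 4, the tonic of the new key is G#.
Degree 4 carries a minor triad in minor keys, so the destination is G# minor.
Check: the diatonic triads of G# minor (natural minor) are G#m (i), A#dim (ii°), B (III), C#m (iv), D#m (v), E (VI), F# (VII) — C# minor is indeed iv.

G# minor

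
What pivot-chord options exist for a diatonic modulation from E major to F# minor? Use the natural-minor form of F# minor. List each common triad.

E, F#m, A, C#m

Triads in E major: E major (I), F# minor (ii), G# minor (iii), A major (IV), B major (V), C# minor (vi), D# diminished (vii°).
Triads in F# minor (natural minor): F# minor (i), G# diminished (ii°), A major (III), B minor (iv), C# minor (v), D major (VI), E major (VII).
Shared triads with their functions: E major (I in E major, VII in F# minor); F# minor (ii in E major, i in F# minor); A major (IV in E major, III in F# minor); C# minor (vi in E major, v in F# minor).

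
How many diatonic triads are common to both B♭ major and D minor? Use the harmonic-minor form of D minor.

Diatonic triads of B♭ major: B♭ (I), Cm (ii), Dm (iii), E♭ (IV), F (V), Gm (vi), Adim (vii°).
Diatonic triads of D minor (harmonic minor): Dm (i), Edim (ii°), Faug (III+), Gm (iv), A (V), B♭ (VI), C♯dim (vii°).
Matching root and quality in both lists: B♭, Dm, Gm.
That gives 3 common triads.

3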